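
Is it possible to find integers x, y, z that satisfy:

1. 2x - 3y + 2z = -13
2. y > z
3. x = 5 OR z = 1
Yes

Take x = 5, y = 21, z = 20. Substituting into each constraint:
  (1) 2(5) - 3(21) + 2(20) = -13 ✓
  (2) 21 > 20 ✓
  (3) x = 5, target 5 ✓ (first branch holds)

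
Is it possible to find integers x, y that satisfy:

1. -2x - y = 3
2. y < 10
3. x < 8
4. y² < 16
Yes

Take x = 0, y = -3. Substituting into each constraint:
  (1) -2(0) + 3 = 3 ✓
  (2) -3 < 10 ✓
  (3) 0 < 8 ✓
  (4) y² = (-3)² = 9, and 9 < 16 ✓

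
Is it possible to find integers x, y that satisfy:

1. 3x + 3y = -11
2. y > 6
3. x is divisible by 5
No

Even the single constraint (3x + 3y = -11) is infeasible over the integers.

  - 3x + 3y = -11: every term on the left is divisible by 3, so the LHS ≡ 0 (mod 3), but the RHS -11 is not — no integer solution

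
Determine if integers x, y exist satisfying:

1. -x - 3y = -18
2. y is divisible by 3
Yes

Take x = 18, y = 0. Substituting into each constraint:
  (1) (-18) - 3(0) = -18 ✓
  (2) 0 = 3 × 0, remainder 0 ✓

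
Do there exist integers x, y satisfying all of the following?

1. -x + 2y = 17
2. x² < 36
Yes

Take x = 1, y = 9. Substituting into each constraint:
  (1) (-1) + 2(9) = 17 ✓
  (2) x² = (1)² = 1, and 1 < 36 ✓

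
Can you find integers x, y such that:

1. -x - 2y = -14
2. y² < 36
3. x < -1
No

The full constraint system is jointly infeasible over the integers. Each constraint and what it forces:

  - -x - 2y = -14: is a linear equation tying the variables together
  - y² < 36: restricts y to |y| ≤ 5
  - x < -1: bounds one variable relative to a constant

Range argument: with x ∈ [−∞, -2], y ∈ [-5, 5], the left side of the equation is at least -8, but the right side is -14 < -8. No integer solution exists.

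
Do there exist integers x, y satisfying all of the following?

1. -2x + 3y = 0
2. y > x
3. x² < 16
Yes

Take x = -3, y = -2. Substituting into each constraint:
  (1) -2(-3) + 3(-2) = 0 ✓
  (2) -2 > -3 ✓
  (3) x² = (-3)² = 9, and 9 < 16 ✓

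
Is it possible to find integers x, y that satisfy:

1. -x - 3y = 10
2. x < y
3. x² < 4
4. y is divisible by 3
No

A contradictory subset is {-x - 3y = 10, x < y, x² < 4}. No integer assignment can satisfy these jointly:

  - -x - 3y = 10: is a linear equation tying the variables together
  - x < y: bounds one variable relative to another variable
  - x² < 4: restricts x to |x| ≤ 1

Propagating the comparison: y > x and x ≥ -1 give y ≥ 0. Range argument: with x ∈ [-1, 1], y ∈ [0, ∞], the left side of the equation is at most 1, but the right side is 10 > 1. No integer solution exists.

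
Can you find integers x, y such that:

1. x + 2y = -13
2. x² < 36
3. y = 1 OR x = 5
Yes

Take x = 5, y = -9. Substituting into each constraint:
  (1) 5 + 2(-9) = -13 ✓
  (2) x² = (5)² = 25, and 25 < 36 ✓
  (3) x = 5, target 5 ✓ (second branch holds)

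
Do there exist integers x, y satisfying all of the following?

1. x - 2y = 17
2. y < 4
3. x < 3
Yes

Take x = 1, y = -8. Substituting into each constraint:
  (1) 1 - 2(-8) = 17 ✓
  (2) -8 < 4 ✓
  (3) 1 < 3 ✓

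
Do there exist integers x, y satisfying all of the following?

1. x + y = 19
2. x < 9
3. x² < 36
Yes

Take x = 0, y = 19. Substituting into each constraint:
  (1) 0 + 19 = 19 ✓
  (2) 0 < 9 ✓
  (3) x² = (0)² = 0, and 0 < 36 ✓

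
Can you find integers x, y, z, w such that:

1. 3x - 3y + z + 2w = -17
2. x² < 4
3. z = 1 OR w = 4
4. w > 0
Yes

Take x = -1, y = 7, z = 1, w = 3. Substituting into each constraint:
  (1) 3(-1) - 3(7) + 1 + 2(3) = -17 ✓
  (2) x² = (-1)² = 1, and 1 < 4 ✓
  (3) z = 1, target 1 ✓ (first branch holds)
  (4) 3 > 0 ✓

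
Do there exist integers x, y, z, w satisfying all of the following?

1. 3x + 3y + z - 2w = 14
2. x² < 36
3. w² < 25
Yes

Take x = 0, y = 0, z = 14, w = 0. Substituting into each constraint:
  (1) 3(0) + 3(0) + 14 - 2(0) = 14 ✓
  (2) x² = (0)² = 0, and 0 < 36 ✓
  (3) w² = (0)² = 0, and 0 < 25 ✓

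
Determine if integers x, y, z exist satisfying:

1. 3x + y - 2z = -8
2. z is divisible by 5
Yes

Take x = -3, y = 1, z = 0. Substituting into each constraint:
  (1) 3(-3) + 1 - 2(0) = -8 ✓
  (2) 0 = 5 × 0, remainder 0 ✓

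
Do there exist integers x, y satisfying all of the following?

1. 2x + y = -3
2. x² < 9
Yes

Take x = -2, y = 1. Substituting into each constraint:
  (1) 2(-2) + 1 = -3 ✓
  (2) x² = (-2)² = 4, and 4 < 9 ✓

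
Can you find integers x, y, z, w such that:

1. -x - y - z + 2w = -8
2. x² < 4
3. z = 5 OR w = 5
Yes

Take x = -1, y = 15, z = 4, w = 5. Substituting into each constraint:
  (1) 1 + (-15) + (-4) + 2(5) = -8 ✓
  (2) x² = (-1)² = 1, and 1 < 4 ✓
  (3) w = 5, target 5 ✓ (second branch holds)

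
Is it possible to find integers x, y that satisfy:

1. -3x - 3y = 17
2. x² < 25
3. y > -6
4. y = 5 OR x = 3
No

Even the single constraint (-3x - 3y = 17) is infeasible over the integers.

  - -3x - 3y = 17: every term on the left is divisible by 3, so the LHS ≡ 0 (mod 3), but the RHS 17 is not — no integer solution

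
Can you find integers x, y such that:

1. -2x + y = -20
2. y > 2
Yes

Take x = 12, y = 4. Substituting into each constraint:
  (1) -2(12) + 4 = -20 ✓
  (2) 4 > 2 ✓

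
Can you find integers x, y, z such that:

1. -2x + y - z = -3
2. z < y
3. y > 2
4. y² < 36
Yes

Take x = 3, y = 3, z = 0. Substituting into each constraint:
  (1) -2(3) + 3 + 0 = -3 ✓
  (2) 0 < 3 ✓
  (3) 3 > 2 ✓
  (4) y² = (3)² = 9, and 9 < 36 ✓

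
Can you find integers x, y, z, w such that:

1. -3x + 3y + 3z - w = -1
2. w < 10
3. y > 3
Yes

Take x = 0, y = 4, z = -4, w = 1. Substituting into each constraint:
  (1) -3(0) + 3(4) + 3(-4) + (-1) = -1 ✓
  (2) 1 < 10 ✓
  (3) 4 > 3 ✓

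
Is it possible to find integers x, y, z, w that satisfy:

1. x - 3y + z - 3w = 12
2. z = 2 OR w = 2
Yes

Take x = 10, y = 0, z = 2, w = 0. Substituting into each constraint:
  (1) 10 - 3(0) + 2 - 3(0) = 12 ✓
  (2) z = 2, target 2 ✓ (first branch holds)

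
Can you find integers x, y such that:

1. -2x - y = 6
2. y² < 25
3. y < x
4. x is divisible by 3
No

The full constraint system is jointly infeasible over the integers. Each constraint and what it forces:

  - -2x - y = 6: is a linear equation tying the variables together
  - y² < 25: restricts y to |y| ≤ 4
  - y < x: bounds one variable relative to another variable
  - x is divisible by 3: restricts x to multiples of 3

The bounds confine y to {-4, -3, -2, -1, 0, 1, 2, 3, 4}. For each value, substitute into the equation:
  • y = -4: the equation forces x = -1, but 3 does not divide -1.
  • y = -3: the equation gives -2x = 3, so x would not be an integer.
  • y = -2: the equation forces x = -2, but 3 does not divide -2.
  • y = -1: the equation gives -2x = 5, so x would not be an integer.
  • y = 0: the equation forces x = -3, but x > y fails since -3 ≤ 0.
  • y = 1: the equation gives -2x = 7, so x would not be an integer.
  • y = 2: the equation forces x = -4, but 3 does not divide -4.
  • y = 3: the equation gives -2x = 9, so x would not be an integer.
  • y = 4: the equation forces x = -5, but 3 does not divide -5.
Every case fails, so no integer solution exists.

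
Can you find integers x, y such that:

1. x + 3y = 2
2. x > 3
Yes

Take x = 5, y = -1. Substituting into each constraint:
  (1) 5 + 3(-1) = 2 ✓
  (2) 5 > 3 ✓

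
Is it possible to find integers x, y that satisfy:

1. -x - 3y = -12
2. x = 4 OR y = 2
Yes

Take x = 6, y = 2. Substituting into each constraint:
  (1) (-6) - 3(2) = -12 ✓
  (2) y = 2, target 2 ✓ (second branch holds)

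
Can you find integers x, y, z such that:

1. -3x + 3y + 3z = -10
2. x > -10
No

Even the single constraint (-3x + 3y + 3z = -10) is infeasible over the integers.

  - -3x + 3y + 3z = -10: every term on the left is divisible by 3, so the LHS ≡ 0 (mod 3), but the RHS -10 is not — no integer solution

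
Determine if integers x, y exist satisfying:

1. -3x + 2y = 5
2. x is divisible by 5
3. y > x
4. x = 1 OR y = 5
No

A contradictory subset is {-3x + 2y = 5, x is divisible by 5, x = 1 OR y = 5}. No integer assignment can satisfy these jointly:

  - -3x + 2y = 5: is a linear equation tying the variables together
  - x is divisible by 5: restricts x to multiples of 5
  - x = 1 OR y = 5: forces a choice: either x = 1 or y = 5

Split on the disjunction (x = 1 OR y = 5):
  • If x = 1: this contradicts the divisibility constraint — 1 is not a multiple of 5.
  • If y = 5: with y = 5, writing x = 5x', every remaining term of the linear equation is divisible by 15, so the left side is ≡ 0 (mod 15); but the right side -5 ≡ 10 (mod 15). No integers can satisfy it.
Both branches are infeasible, so the system has no integer solution.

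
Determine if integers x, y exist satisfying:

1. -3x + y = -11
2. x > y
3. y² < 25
Yes

Take x = 5, y = 4. Substituting into each constraint:
  (1) -3(5) + 4 = -11 ✓
  (2) 5 > 4 ✓
  (3) y² = (4)² = 16, and 16 < 25 ✓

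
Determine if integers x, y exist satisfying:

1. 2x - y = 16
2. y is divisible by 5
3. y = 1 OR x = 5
No

The full constraint system is jointly infeasible over the integers. Each constraint and what it forces:

  - 2x - y = 16: is a linear equation tying the variables together
  - y is divisible by 5: restricts y to multiples of 5
  - y = 1 OR x = 5: forces a choice: either y = 1 or x = 5

Split on the disjunction (y = 1 OR x = 5):
  • If y = 1: this contradicts the divisibility constraint — 1 is not a multiple of 5.
  • If x = 5: with x = 5, writing y = 5y', every remaining term of the linear equation is divisible by 5, so the left side is ≡ 0 (mod 5); but the right side 6 ≡ 1 (mod 5). No integers can satisfy it.
Both branches are infeasible, so the system has no integer solution.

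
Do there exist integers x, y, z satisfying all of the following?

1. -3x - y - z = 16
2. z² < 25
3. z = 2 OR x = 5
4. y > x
Yes

Take x = -5, y = -3, z = 2. Substituting into each constraint:
  (1) -3(-5) + 3 + (-2) = 16 ✓
  (2) z² = (2)² = 4, and 4 < 25 ✓
  (3) z = 2, target 2 ✓ (first branch holds)
  (4) -3 > -5 ✓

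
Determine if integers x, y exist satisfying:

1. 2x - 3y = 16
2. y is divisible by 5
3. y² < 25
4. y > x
No

A contradictory subset is {2x - 3y = 16, y² < 25, y > x}. No integer assignment can satisfy these jointly:

  - 2x - 3y = 16: is a linear equation tying the variables together
  - y² < 25: restricts y to |y| ≤ 4
  - y > x: bounds one variable relative to another variable

The bounds confine y to {-4, -3, -2, -1, 0, 1, 2, 3, 4}. For each value, substitute into the equation:
  • y = -4: the equation forces x = 2, but y > x fails since -4 ≤ 2.
  • y = -3: the equation gives 2x = 7, so x would not be an integer.
  • y = -2: the equation forces x = 5, but y > x fails since -2 ≤ 5.
  • y = -1: the equation gives 2x = 13, so x would not be an integer.
  • y = 0: the equation forces x = 8, but y > x fails since 0 ≤ 8.
  • y = 1: the equation gives 2x = 19, so x would not be an integer.
  • y = 2: the equation forces x = 11, but y > x fails since 2 ≤ 11.
  • y = 3: the equation gives 2x = 25, so x would not be an integer.
  • y = 4: the equation forces x = 14, but y > x fails since 4 ≤ 14.
Every case fails, so no integer solution exists.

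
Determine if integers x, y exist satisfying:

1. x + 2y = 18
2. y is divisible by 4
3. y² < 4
Yes

Take x = 18, y = 0. Substituting into each constraint:
  (1) 18 + 2(0) = 18 ✓
  (2) 0 = 4 × 0, remainder 0 ✓
  (3) y² = (0)² = 0, and 0 < 4 ✓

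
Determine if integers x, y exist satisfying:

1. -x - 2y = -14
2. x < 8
Yes

Take x = 0, y = 7. Substituting into each constraint:
  (1) 0 - 2(7) = -14 ✓
  (2) 0 < 8 ✓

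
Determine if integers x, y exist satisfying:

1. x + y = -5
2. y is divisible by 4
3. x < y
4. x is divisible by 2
No

A contradictory subset is {x + y = -5, y is divisible by 4, x is divisible by 2}. No integer assignment can satisfy these jointly:

  - x + y = -5: is a linear equation tying the variables together
  - y is divisible by 4: restricts y to multiples of 4
  - x is divisible by 2: restricts x to multiples of 2

Modular obstruction: writing x = 2x' and writing y = 4y', every remaining term of the linear equation is divisible by 2, so the left side is ≡ 0 (mod 2); but the right side -5 ≡ 1 (mod 2). No integers can satisfy it.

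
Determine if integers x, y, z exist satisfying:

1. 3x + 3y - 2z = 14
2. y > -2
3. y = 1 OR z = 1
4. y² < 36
Yes

Take x = 1, y = 1, z = -4. Substituting into each constraint:
  (1) 3(1) + 3(1) - 2(-4) = 14 ✓
  (2) 1 > -2 ✓
  (3) y = 1, target 1 ✓ (first branch holds)
  (4) y² = (1)² = 1, and 1 < 36 ✓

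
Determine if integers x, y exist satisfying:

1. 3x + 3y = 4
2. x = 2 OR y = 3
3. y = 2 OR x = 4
No

Even the single constraint (3x + 3y = 4) is infeasible over the integers.

  - 3x + 3y = 4: every term on the left is divisible by 3, so the LHS ≡ 0 (mod 3), but the RHS 4 is not — no integer solution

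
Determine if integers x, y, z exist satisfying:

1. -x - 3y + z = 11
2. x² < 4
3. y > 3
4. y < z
Yes

Take x = 0, y = 4, z = 23. Substituting into each constraint:
  (1) 0 - 3(4) + 23 = 11 ✓
  (2) x² = (0)² = 0, and 0 < 4 ✓
  (3) 4 > 3 ✓
  (4) 4 < 23 ✓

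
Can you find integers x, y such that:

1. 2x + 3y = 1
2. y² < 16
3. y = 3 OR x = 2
Yes

Take x = 2, y = -1. Substituting into each constraint:
  (1) 2(2) + 3(-1) = 1 ✓
  (2) y² = (-1)² = 1, and 1 < 16 ✓
  (3) x = 2, target 2 ✓ (second branch holds)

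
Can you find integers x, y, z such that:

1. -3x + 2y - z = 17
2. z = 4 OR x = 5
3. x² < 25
Yes

Take x = -1, y = 9, z = 4. Substituting into each constraint:
  (1) -3(-1) + 2(9) + (-4) = 17 ✓
  (2) z = 4, target 4 ✓ (first branch holds)
  (3) x² = (-1)² = 1, and 1 < 25 ✓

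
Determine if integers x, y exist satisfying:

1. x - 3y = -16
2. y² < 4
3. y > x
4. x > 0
No

A contradictory subset is {x - 3y = -16, y² < 4, x > 0}. No integer assignment can satisfy these jointly:

  - x - 3y = -16: is a linear equation tying the variables together
  - y² < 4: restricts y to |y| ≤ 1
  - x > 0: bounds one variable relative to a constant

Range argument: with x ∈ [1, ∞], y ∈ [-1, 1], the left side of the equation is at least -2, but the right side is -16 < -2. No integer solution exists.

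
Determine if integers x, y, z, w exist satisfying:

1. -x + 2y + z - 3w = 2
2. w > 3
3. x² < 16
Yes

Take x = 0, y = 0, z = 14, w = 4. Substituting into each constraint:
  (1) 0 + 2(0) + 14 - 3(4) = 2 ✓
  (2) 4 > 3 ✓
  (3) x² = (0)² = 0, and 0 < 16 ✓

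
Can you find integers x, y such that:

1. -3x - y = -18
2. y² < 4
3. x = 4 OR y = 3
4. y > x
No

A contradictory subset is {-3x - y = -18, y² < 4, y > x}. No integer assignment can satisfy these jointly:

  - -3x - y = -18: is a linear equation tying the variables together
  - y² < 4: restricts y to |y| ≤ 1
  - y > x: bounds one variable relative to another variable

Propagating the comparison: x < y and y ≤ 1 give x ≤ 0. Range argument: with x ∈ [−∞, 0], y ∈ [-1, 1], the left side of the equation is at least -1, but the right side is -18 < -1. No integer solution exists.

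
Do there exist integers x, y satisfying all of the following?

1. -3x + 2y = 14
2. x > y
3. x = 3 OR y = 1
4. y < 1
No

The full constraint system is jointly infeasible over the integers. Each constraint and what it forces:

  - -3x + 2y = 14: is a linear equation tying the variables together
  - x > y: bounds one variable relative to another variable
  - x = 3 OR y = 1: forces a choice: either x = 3 or y = 1
  - y < 1: bounds one variable relative to a constant

Split on the disjunction (x = 3 OR y = 1):
  • If x = 3: with x = 3, every remaining term of the linear equation is divisible by 2, so the left side is ≡ 0 (mod 2); but the right side 23 ≡ 1 (mod 2). No integers can satisfy it.
  • If y = 1: this contradicts the bound y ≤ 0.
Both branches are infeasible, so the system has no integer solution.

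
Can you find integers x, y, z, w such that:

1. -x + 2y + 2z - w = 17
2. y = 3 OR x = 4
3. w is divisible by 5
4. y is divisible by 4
Yes

Take x = 4, y = 0, z = 8, w = -5. Substituting into each constraint:
  (1) (-4) + 2(0) + 2(8) + 5 = 17 ✓
  (2) x = 4, target 4 ✓ (second branch holds)
  (3) -5 = 5 × -1, remainder 0 ✓
  (4) 0 = 4 × 0, remainder 0 ✓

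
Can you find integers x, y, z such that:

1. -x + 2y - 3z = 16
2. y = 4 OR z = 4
Yes

Take x = -8, y = 4, z = 0. Substituting into each constraint:
  (1) 8 + 2(4) - 3(0) = 16 ✓
  (2) y = 4, target 4 ✓ (first branch holds)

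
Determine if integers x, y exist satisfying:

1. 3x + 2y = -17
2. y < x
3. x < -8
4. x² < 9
No

A contradictory subset is {3x + 2y = -17, y < x, x < -8}. No integer assignment can satisfy these jointly:

  - 3x + 2y = -17: is a linear equation tying the variables together
  - y < x: bounds one variable relative to another variable
  - x < -8: bounds one variable relative to a constant

Propagating the comparison: y < x and x ≤ -9 give y ≤ -10. Range argument: with x ∈ [−∞, -9], y ∈ [−∞, -10], the left side of the equation is at most -47, but the right side is -17 > -47. No integer solution exists.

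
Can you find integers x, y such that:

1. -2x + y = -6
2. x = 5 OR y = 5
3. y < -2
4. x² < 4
No

A contradictory subset is {-2x + y = -6, x = 5 OR y = 5, y < -2}. No integer assignment can satisfy these jointly:

  - -2x + y = -6: is a linear equation tying the variables together
  - x = 5 OR y = 5: forces a choice: either x = 5 or y = 5
  - y < -2: bounds one variable relative to a constant

Split on the disjunction (x = 5 OR y = 5):
  • If x = 5: the equation forces y = 4, which contradicts the bound y ≤ -3.
  • If y = 5: this contradicts the bound y ≤ -3.
Both branches are infeasible, so the system has no integer solution.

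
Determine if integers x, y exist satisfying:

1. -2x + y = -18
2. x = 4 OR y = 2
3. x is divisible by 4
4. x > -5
Yes

Take x = 4, y = -10. Substituting into each constraint:
  (1) -2(4) + (-10) = -18 ✓
  (2) x = 4, target 4 ✓ (first branch holds)
  (3) 4 = 4 × 1, remainder 0 ✓
  (4) 4 > -5 ✓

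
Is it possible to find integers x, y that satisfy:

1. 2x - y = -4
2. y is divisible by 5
Yes

Take x = -2, y = 0. Substituting into each constraint:
  (1) 2(-2) + 0 = -4 ✓
  (2) 0 = 5 × 0, remainder 0 ✓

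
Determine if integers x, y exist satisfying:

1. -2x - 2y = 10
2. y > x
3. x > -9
Yes

Take x = -3, y = -2. Substituting into each constraint:
  (1) -2(-3) - 2(-2) = 10 ✓
  (2) -2 > -3 ✓
  (3) -3 > -9 ✓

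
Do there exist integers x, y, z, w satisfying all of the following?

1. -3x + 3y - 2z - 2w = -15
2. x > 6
Yes

Take x = 7, y = 0, z = 0, w = -3. Substituting into each constraint:
  (1) -3(7) + 3(0) - 2(0) - 2(-3) = -15 ✓
  (2) 7 > 6 ✓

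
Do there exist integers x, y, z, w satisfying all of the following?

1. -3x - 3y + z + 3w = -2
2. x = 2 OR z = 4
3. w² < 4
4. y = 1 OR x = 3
Yes

Take x = 3, y = -1, z = 4, w = 0. Substituting into each constraint:
  (1) -3(3) - 3(-1) + 4 + 3(0) = -2 ✓
  (2) z = 4, target 4 ✓ (second branch holds)
  (3) w² = (0)² = 0, and 0 < 4 ✓
  (4) x = 3, target 3 ✓ (second branch holds)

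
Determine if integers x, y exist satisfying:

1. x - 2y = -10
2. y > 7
Yes

Take x = 6, y = 8. Substituting into each constraint:
  (1) 6 - 2(8) = -10 ✓
  (2) 8 > 7 ✓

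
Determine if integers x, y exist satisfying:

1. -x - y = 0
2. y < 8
Yes

Take x = 0, y = 0. Substituting into each constraint:
  (1) 0 + 0 = 0 ✓
  (2) 0 < 8 ✓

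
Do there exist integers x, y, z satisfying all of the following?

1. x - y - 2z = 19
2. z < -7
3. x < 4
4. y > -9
Yes

Take x = 0, y = -3, z = -8. Substituting into each constraint:
  (1) 0 + 3 - 2(-8) = 19 ✓
  (2) -8 < -7 ✓
  (3) 0 < 4 ✓
  (4) -3 > -9 ✓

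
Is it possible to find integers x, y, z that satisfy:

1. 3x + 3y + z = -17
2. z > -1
Yes

Take x = -6, y = 0, z = 1. Substituting into each constraint:
  (1) 3(-6) + 3(0) + 1 = -17 ✓
  (2) 1 > -1 ✓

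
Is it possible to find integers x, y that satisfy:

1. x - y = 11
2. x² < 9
Yes

Take x = 0, y = -11. Substituting into each constraint:
  (1) 0 + 11 = 11 ✓
  (2) x² = (0)² = 0, and 0 < 9 ✓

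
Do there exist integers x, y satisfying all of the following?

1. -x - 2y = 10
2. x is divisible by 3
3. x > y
Yes

Take x = 0, y = -5. Substituting into each constraint:
  (1) 0 - 2(-5) = 10 ✓
  (2) 0 = 3 × 0, remainder 0 ✓
  (3) 0 > -5 ✓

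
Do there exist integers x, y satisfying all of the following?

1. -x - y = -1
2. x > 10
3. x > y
Yes

Take x = 11, y = -10. Substituting into each constraint:
  (1) (-11) + 10 = -1 ✓
  (2) 11 > 10 ✓
  (3) 11 > -10 ✓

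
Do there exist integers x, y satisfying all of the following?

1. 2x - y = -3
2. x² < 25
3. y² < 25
Yes

Take x = 0, y = 3. Substituting into each constraint:
  (1) 2(0) + (-3) = -3 ✓
  (2) x² = (0)² = 0, and 0 < 25 ✓
  (3) y² = (3)² = 9, and 9 < 25 ✓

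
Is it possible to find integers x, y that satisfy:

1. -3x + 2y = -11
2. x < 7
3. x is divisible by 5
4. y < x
Yes

Take x = 5, y = 2. Substituting into each constraint:
  (1) -3(5) + 2(2) = -11 ✓
  (2) 5 < 7 ✓
  (3) 5 = 5 × 1, remainder 0 ✓
  (4) 2 < 5 ✓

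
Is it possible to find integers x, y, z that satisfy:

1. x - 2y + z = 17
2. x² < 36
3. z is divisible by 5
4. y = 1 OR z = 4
Yes

Take x = 4, y = 1, z = 15. Substituting into each constraint:
  (1) 4 - 2(1) + 15 = 17 ✓
  (2) x² = (4)² = 16, and 16 < 36 ✓
  (3) 15 = 5 × 3, remainder 0 ✓
  (4) y = 1, target 1 ✓ (first branch holds)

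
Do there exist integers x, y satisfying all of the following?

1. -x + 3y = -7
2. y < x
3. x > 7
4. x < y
No

A contradictory subset is {y < x, x < y}. No integer assignment can satisfy these jointly:

  - y < x: bounds one variable relative to another variable
  - x < y: bounds one variable relative to another variable

Direct contradiction: x > y and y > x cannot both hold.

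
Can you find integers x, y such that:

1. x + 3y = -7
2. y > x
Yes

Take x = -4, y = -1. Substituting into each constraint:
  (1) (-4) + 3(-1) = -7 ✓
  (2) -1 > -4 ✓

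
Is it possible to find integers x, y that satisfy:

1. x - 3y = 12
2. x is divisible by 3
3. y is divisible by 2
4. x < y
Yes

Take x = -12, y = -8. Substituting into each constraint:
  (1) (-12) - 3(-8) = 12 ✓
  (2) -12 = 3 × -4, remainder 0 ✓
  (3) -8 = 2 × -4, remainder 0 ✓
  (4) -12 < -8 ✓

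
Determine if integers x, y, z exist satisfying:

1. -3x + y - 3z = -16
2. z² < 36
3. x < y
Yes

Take x = 1, y = 2, z = 5. Substituting into each constraint:
  (1) -3(1) + 2 - 3(5) = -16 ✓
  (2) z² = (5)² = 25, and 25 < 36 ✓
  (3) 1 < 2 ✓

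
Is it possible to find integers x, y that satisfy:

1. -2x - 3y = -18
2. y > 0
Yes

Take x = 6, y = 2. Substituting into each constraint:
  (1) -2(6) - 3(2) = -18 ✓
  (2) 2 > 0 ✓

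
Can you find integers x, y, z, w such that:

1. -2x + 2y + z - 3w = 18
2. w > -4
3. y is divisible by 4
Yes

Take x = -6, y = 0, z = 0, w = -2. Substituting into each constraint:
  (1) -2(-6) + 2(0) + 0 - 3(-2) = 18 ✓
  (2) -2 > -4 ✓
  (3) 0 = 4 × 0, remainder 0 ✓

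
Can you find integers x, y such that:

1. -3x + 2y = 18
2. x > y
Yes

Take x = -20, y = -21. Substituting into each constraint:
  (1) -3(-20) + 2(-21) = 18 ✓
  (2) -20 > -21 ✓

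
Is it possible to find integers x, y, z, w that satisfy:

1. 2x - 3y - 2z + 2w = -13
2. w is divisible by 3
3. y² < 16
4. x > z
Yes

Take x = 2, y = 1, z = -2, w = -9. Substituting into each constraint:
  (1) 2(2) - 3(1) - 2(-2) + 2(-9) = -13 ✓
  (2) -9 = 3 × -3, remainder 0 ✓
  (3) y² = (1)² = 1, and 1 < 16 ✓
  (4) 2 > -2 ✓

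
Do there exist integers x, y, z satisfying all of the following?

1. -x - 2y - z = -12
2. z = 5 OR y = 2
Yes

Take x = 8, y = 2, z = 0. Substituting into each constraint:
  (1) (-8) - 2(2) + 0 = -12 ✓
  (2) y = 2, target 2 ✓ (second branch holds)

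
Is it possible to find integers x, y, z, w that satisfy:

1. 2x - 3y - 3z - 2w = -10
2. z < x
Yes

Take x = 1, y = 4, z = 0, w = 0. Substituting into each constraint:
  (1) 2(1) - 3(4) - 3(0) - 2(0) = -10 ✓
  (2) 0 < 1 ✓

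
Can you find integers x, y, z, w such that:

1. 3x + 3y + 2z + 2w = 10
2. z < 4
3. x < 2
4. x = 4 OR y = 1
Yes

Take x = 1, y = 1, z = 0, w = 2. Substituting into each constraint:
  (1) 3(1) + 3(1) + 2(0) + 2(2) = 10 ✓
  (2) 0 < 4 ✓
  (3) 1 < 2 ✓
  (4) y = 1, target 1 ✓ (second branch holds)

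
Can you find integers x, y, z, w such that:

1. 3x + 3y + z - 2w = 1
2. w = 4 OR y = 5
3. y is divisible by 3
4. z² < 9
Yes

Take x = 3, y = 0, z = 0, w = 4. Substituting into each constraint:
  (1) 3(3) + 3(0) + 0 - 2(4) = 1 ✓
  (2) w = 4, target 4 ✓ (first branch holds)
  (3) 0 = 3 × 0, remainder 0 ✓
  (4) z² = (0)² = 0, and 0 < 9 ✓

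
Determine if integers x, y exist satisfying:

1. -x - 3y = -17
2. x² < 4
Yes

Take x = -1, y = 6. Substituting into each constraint:
  (1) 1 - 3(6) = -17 ✓
  (2) x² = (-1)² = 1, and 1 < 4 ✓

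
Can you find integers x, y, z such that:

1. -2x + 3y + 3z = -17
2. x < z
Yes

Take x = 1, y = -7, z = 2. Substituting into each constraint:
  (1) -2(1) + 3(-7) + 3(2) = -17 ✓
  (2) 1 < 2 ✓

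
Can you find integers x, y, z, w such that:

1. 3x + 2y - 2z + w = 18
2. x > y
Yes

Take x = 1, y = 0, z = 0, w = 15. Substituting into each constraint:
  (1) 3(1) + 2(0) - 2(0) + 15 = 18 ✓
  (2) 1 > 0 ✓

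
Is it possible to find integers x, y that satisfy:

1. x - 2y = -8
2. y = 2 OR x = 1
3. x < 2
Yes

Take x = -4, y = 2. Substituting into each constraint:
  (1) (-4) - 2(2) = -8 ✓
  (2) y = 2, target 2 ✓ (first branch holds)
  (3) -4 < 2 ✓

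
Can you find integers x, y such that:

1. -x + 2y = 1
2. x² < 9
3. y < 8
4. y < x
No

A contradictory subset is {-x + 2y = 1, x² < 9, y < x}. No integer assignment can satisfy these jointly:

  - -x + 2y = 1: is a linear equation tying the variables together
  - x² < 9: restricts x to |x| ≤ 2
  - y < x: bounds one variable relative to another variable

The bounds confine x to {-2, -1, 0, 1, 2}. For each value, substitute into the equation:
  • x = -2: the equation gives 2y = -1, so y would not be an integer.
  • x = -1: the equation forces y = 0, but x > y fails since -1 ≤ 0.
  • x = 0: the equation gives 2y = 1, so y would not be an integer.
  • x = 1: the equation forces y = 1, but x > y fails since 1 ≤ 1.
  • x = 2: the equation gives 2y = 3, so y would not be an integer.
Every case fails, so no integer solution exists.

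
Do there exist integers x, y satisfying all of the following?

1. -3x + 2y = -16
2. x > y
Yes

Take x = 14, y = 13. Substituting into each constraint:
  (1) -3(14) + 2(13) = -16 ✓
  (2) 14 > 13 ✓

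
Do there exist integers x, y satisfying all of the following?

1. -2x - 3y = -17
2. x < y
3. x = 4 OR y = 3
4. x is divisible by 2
No

A contradictory subset is {-2x - 3y = -17, x < y, x = 4 OR y = 3}. No integer assignment can satisfy these jointly:

  - -2x - 3y = -17: is a linear equation tying the variables together
  - x < y: bounds one variable relative to another variable
  - x = 4 OR y = 3: forces a choice: either x = 4 or y = 3

Split on the disjunction (x = 4 OR y = 3):
  • If x = 4: the equation forces y = 3, giving (x, y) = (4, 3), which violates y > x.
  • If y = 3: the equation forces x = 4, giving (y, x) = (3, 4), which violates y > x.
Both branches are infeasible, so the system has no integer solution.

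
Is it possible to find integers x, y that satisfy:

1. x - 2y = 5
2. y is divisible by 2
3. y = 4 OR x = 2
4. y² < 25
Yes

Take x = 13, y = 4. Substituting into each constraint:
  (1) 13 - 2(4) = 5 ✓
  (2) 4 = 2 × 2, remainder 0 ✓
  (3) y = 4, target 4 ✓ (first branch holds)
  (4) y² = (4)² = 16, and 16 < 25 ✓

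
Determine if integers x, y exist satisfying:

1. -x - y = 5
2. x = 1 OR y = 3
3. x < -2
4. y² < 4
No

A contradictory subset is {x = 1 OR y = 3, x < -2, y² < 4}. No integer assignment can satisfy these jointly:

  - x = 1 OR y = 3: forces a choice: either x = 1 or y = 3
  - x < -2: bounds one variable relative to a constant
  - y² < 4: restricts y to |y| ≤ 1

Split on the disjunction (x = 1 OR y = 3):
  • If x = 1: this contradicts the bound x ≤ -3.
  • If y = 3: this contradicts y² < 4, which requires |y| ≤ 1.
Both branches are infeasible, so the system has no integer solution.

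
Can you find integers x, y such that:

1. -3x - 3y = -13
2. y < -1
No

Even the single constraint (-3x - 3y = -13) is infeasible over the integers.

  - -3x - 3y = -13: every term on the left is divisible by 3, so the LHS ≡ 0 (mod 3), but the RHS -13 is not — no integer solution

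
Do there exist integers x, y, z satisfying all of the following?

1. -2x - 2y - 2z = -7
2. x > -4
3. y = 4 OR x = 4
No

Even the single constraint (-2x - 2y - 2z = -7) is infeasible over the integers.

  - -2x - 2y - 2z = -7: every term on the left is divisible by 2, so the LHS ≡ 0 (mod 2), but the RHS -7 is not — no integer solution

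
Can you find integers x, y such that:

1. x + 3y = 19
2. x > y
Yes

Take x = 7, y = 4. Substituting into each constraint:
  (1) 7 + 3(4) = 19 ✓
  (2) 7 > 4 ✓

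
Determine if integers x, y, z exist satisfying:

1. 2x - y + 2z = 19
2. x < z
Yes

Take x = -1, y = -21, z = 0. Substituting into each constraint:
  (1) 2(-1) + 21 + 2(0) = 19 ✓
  (2) -1 < 0 ✓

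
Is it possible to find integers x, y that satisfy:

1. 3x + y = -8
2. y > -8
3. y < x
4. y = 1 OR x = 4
No

The full constraint system is jointly infeasible over the integers. Each constraint and what it forces:

  - 3x + y = -8: is a linear equation tying the variables together
  - y > -8: bounds one variable relative to a constant
  - y < x: bounds one variable relative to another variable
  - y = 1 OR x = 4: forces a choice: either y = 1 or x = 4

Split on the disjunction (y = 1 OR x = 4):
  • If y = 1: the equation forces x = -3, giving (y, x) = (1, -3), which violates x > y.
  • If x = 4: the equation forces y = -20, which contradicts the bound y ≥ -7.
Both branches are infeasible, so the system has no integer solution.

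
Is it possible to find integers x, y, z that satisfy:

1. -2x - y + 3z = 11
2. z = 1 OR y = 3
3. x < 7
Yes

Take x = 2, y = 3, z = 6. Substituting into each constraint:
  (1) -2(2) + (-3) + 3(6) = 11 ✓
  (2) y = 3, target 3 ✓ (second branch holds)
  (3) 2 < 7 ✓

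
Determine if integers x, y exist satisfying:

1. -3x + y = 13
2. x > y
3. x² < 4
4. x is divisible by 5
No

A contradictory subset is {-3x + y = 13, x > y, x² < 4}. No integer assignment can satisfy these jointly:

  - -3x + y = 13: is a linear equation tying the variables together
  - x > y: bounds one variable relative to another variable
  - x² < 4: restricts x to |x| ≤ 1

Propagating the comparison: y < x and x ≤ 1 give y ≤ 0. Range argument: with x ∈ [-1, 1], y ∈ [−∞, 0], the left side of the equation is at most 3, but the right side is 13 > 3. No integer solution exists.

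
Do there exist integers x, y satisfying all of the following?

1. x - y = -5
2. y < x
No

The full constraint system is jointly infeasible over the integers. Each constraint and what it forces:

  - x - y = -5: is a linear equation tying the variables together
  - y < x: bounds one variable relative to another variable

From the equation, x − y = -5, i.e. x − y = -5; but x > y requires x − y ≥ 1. Contradiction.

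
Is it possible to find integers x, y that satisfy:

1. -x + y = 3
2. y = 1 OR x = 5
Yes

Take x = -2, y = 1. Substituting into each constraint:
  (1) 2 + 1 = 3 ✓
  (2) y = 1, target 1 ✓ (first branch holds)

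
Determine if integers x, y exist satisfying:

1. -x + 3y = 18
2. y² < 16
Yes

Take x = -18, y = 0. Substituting into each constraint:
  (1) 18 + 3(0) = 18 ✓
  (2) y² = (0)² = 0, and 0 < 16 ✓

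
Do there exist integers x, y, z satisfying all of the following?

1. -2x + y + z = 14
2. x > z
Yes

Take x = 0, y = 15, z = -1. Substituting into each constraint:
  (1) -2(0) + 15 + (-1) = 14 ✓
  (2) 0 > -1 ✓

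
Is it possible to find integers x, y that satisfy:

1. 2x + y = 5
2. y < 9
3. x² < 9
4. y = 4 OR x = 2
Yes

Take x = 2, y = 1. Substituting into each constraint:
  (1) 2(2) + 1 = 5 ✓
  (2) 1 < 9 ✓
  (3) x² = (2)² = 4, and 4 < 9 ✓
  (4) x = 2, target 2 ✓ (second branch holds)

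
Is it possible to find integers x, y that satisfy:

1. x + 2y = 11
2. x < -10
Yes

Take x = -11, y = 11. Substituting into each constraint:
  (1) (-11) + 2(11) = 11 ✓
  (2) -11 < -10 ✓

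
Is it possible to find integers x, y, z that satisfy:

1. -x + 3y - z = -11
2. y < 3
Yes

Take x = 0, y = 0, z = 11. Substituting into each constraint:
  (1) 0 + 3(0) + (-11) = -11 ✓
  (2) 0 < 3 ✓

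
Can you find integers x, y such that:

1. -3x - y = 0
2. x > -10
Yes

Take x = 0, y = 0. Substituting into each constraint:
  (1) -3(0) + 0 = 0 ✓
  (2) 0 > -10 ✓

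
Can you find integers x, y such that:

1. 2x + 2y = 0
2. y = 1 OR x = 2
Yes

Take x = 2, y = -2. Substituting into each constraint:
  (1) 2(2) + 2(-2) = 0 ✓
  (2) x = 2, target 2 ✓ (second branch holds)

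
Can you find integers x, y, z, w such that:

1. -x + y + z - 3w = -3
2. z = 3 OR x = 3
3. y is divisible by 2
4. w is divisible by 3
Yes

Take x = 2, y = -4, z = 3, w = 0. Substituting into each constraint:
  (1) (-2) + (-4) + 3 - 3(0) = -3 ✓
  (2) z = 3, target 3 ✓ (first branch holds)
  (3) -4 = 2 × -2, remainder 0 ✓
  (4) 0 = 3 × 0, remainder 0 ✓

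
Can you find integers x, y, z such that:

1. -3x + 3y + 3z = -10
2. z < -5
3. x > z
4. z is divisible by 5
No

Even the single constraint (-3x + 3y + 3z = -10) is infeasible over the integers.

  - -3x + 3y + 3z = -10: every term on the left is divisible by 3, so the LHS ≡ 0 (mod 3), but the RHS -10 is not — no integer solution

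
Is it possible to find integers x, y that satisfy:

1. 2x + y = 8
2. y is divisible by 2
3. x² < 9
Yes

Take x = 2, y = 4. Substituting into each constraint:
  (1) 2(2) + 4 = 8 ✓
  (2) 4 = 2 × 2, remainder 0 ✓
  (3) x² = (2)² = 4, and 4 < 9 ✓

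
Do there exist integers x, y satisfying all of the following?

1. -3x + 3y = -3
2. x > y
Yes

Take x = 0, y = -1. Substituting into each constraint:
  (1) -3(0) + 3(-1) = -3 ✓
  (2) 0 > -1 ✓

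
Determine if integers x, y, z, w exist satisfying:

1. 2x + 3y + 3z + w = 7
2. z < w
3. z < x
Yes

Take x = 1, y = 1, z = 0, w = 2. Substituting into each constraint:
  (1) 2(1) + 3(1) + 3(0) + 2 = 7 ✓
  (2) 0 < 2 ✓
  (3) 0 < 1 ✓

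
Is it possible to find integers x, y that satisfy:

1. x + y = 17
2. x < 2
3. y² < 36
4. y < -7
No

A contradictory subset is {x + y = 17, x < 2, y < -7}. No integer assignment can satisfy these jointly:

  - x + y = 17: is a linear equation tying the variables together
  - x < 2: bounds one variable relative to a constant
  - y < -7: bounds one variable relative to a constant

Range argument: with x ∈ [−∞, 1], y ∈ [−∞, -8], the left side of the equation is at most -7, but the right side is 17 > -7. No integer solution exists.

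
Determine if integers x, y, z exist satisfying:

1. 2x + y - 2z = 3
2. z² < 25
Yes

Take x = 1, y = 1, z = 0. Substituting into each constraint:
  (1) 2(1) + 1 - 2(0) = 3 ✓
  (2) z² = (0)² = 0, and 0 < 25 ✓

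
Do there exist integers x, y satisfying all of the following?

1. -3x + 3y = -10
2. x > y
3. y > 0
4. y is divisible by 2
No

Even the single constraint (-3x + 3y = -10) is infeasible over the integers.

  - -3x + 3y = -10: every term on the left is divisible by 3, so the LHS ≡ 0 (mod 3), but the RHS -10 is not — no integer solution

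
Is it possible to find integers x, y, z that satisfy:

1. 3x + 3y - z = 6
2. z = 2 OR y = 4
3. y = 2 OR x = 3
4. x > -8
Yes

Take x = 3, y = 4, z = 15. Substituting into each constraint:
  (1) 3(3) + 3(4) + (-15) = 6 ✓
  (2) y = 4, target 4 ✓ (second branch holds)
  (3) x = 3, target 3 ✓ (second branch holds)
  (4) 3 > -8 ✓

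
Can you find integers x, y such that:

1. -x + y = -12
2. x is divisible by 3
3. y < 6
Yes

Take x = 0, y = -12. Substituting into each constraint:
  (1) 0 + (-12) = -12 ✓
  (2) 0 = 3 × 0, remainder 0 ✓
  (3) -12 < 6 ✓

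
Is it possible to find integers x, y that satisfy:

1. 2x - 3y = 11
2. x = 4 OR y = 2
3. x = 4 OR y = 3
Yes

Take x = 4, y = -1. Substituting into each constraint:
  (1) 2(4) - 3(-1) = 11 ✓
  (2) x = 4, target 4 ✓ (first branch holds)
  (3) x = 4, target 4 ✓ (first branch holds)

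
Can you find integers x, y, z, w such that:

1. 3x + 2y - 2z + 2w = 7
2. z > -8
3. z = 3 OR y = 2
Yes

Take x = 1, y = 2, z = 0, w = 0. Substituting into each constraint:
  (1) 3(1) + 2(2) - 2(0) + 2(0) = 7 ✓
  (2) 0 > -8 ✓
  (3) y = 2, target 2 ✓ (second branch holds)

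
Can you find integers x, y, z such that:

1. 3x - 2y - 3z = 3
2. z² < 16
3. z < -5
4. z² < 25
No

A contradictory subset is {z² < 16, z < -5}. No integer assignment can satisfy these jointly:

  - z² < 16: restricts z to |z| ≤ 3
  - z < -5: bounds one variable relative to a constant

Direct contradiction: the bounds on z require z ≥ -3 and z ≤ -6 simultaneously, which is empty.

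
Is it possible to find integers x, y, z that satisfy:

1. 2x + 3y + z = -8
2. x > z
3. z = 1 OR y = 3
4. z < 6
Yes

Take x = -5, y = 3, z = -7. Substituting into each constraint:
  (1) 2(-5) + 3(3) + (-7) = -8 ✓
  (2) -5 > -7 ✓
  (3) y = 3, target 3 ✓ (second branch holds)
  (4) -7 < 6 ✓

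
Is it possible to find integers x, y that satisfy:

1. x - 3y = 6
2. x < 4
Yes

Take x = 0, y = -2. Substituting into each constraint:
  (1) 0 - 3(-2) = 6 ✓
  (2) 0 < 4 ✓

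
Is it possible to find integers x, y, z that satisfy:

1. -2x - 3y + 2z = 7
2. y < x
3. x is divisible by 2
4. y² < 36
Yes

Take x = 0, y = -1, z = 2. Substituting into each constraint:
  (1) -2(0) - 3(-1) + 2(2) = 7 ✓
  (2) -1 < 0 ✓
  (3) 0 = 2 × 0, remainder 0 ✓
  (4) y² = (-1)² = 1, and 1 < 36 ✓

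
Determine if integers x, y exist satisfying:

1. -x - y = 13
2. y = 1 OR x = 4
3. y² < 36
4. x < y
Yes

Take x = -14, y = 1. Substituting into each constraint:
  (1) 14 + (-1) = 13 ✓
  (2) y = 1, target 1 ✓ (first branch holds)
  (3) y² = (1)² = 1, and 1 < 36 ✓
  (4) -14 < 1 ✓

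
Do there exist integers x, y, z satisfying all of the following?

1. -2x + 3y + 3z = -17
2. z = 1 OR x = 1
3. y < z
Yes

Take x = 1, y = -3, z = -2. Substituting into each constraint:
  (1) -2(1) + 3(-3) + 3(-2) = -17 ✓
  (2) x = 1, target 1 ✓ (second branch holds)
  (3) -3 < -2 ✓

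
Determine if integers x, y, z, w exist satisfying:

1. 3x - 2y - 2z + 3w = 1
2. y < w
Yes

Take x = 1, y = -1, z = 2, w = 0. Substituting into each constraint:
  (1) 3(1) - 2(-1) - 2(2) + 3(0) = 1 ✓
  (2) -1 < 0 ✓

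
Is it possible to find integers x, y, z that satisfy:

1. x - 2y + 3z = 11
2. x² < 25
Yes

Take x = 0, y = 2, z = 5. Substituting into each constraint:
  (1) 0 - 2(2) + 3(5) = 11 ✓
  (2) x² = (0)² = 0, and 0 < 25 ✓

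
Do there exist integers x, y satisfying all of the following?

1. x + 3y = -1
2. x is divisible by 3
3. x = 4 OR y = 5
No

A contradictory subset is {x + 3y = -1, x is divisible by 3}. No integer assignment can satisfy these jointly:

  - x + 3y = -1: is a linear equation tying the variables together
  - x is divisible by 3: restricts x to multiples of 3

Modular obstruction: writing x = 3x', every remaining term of the linear equation is divisible by 3, so the left side is ≡ 0 (mod 3); but the right side -1 ≡ 2 (mod 3). No integers can satisfy it.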